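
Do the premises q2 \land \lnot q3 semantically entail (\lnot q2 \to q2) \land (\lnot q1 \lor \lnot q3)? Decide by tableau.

Initial set: {T (q2 \land \lnot q3); F ((\lnot q2 \to q2) \land (\lnot q1 \lor \lnot q3))}.
T (q2 \land \lnot q3): α-rule — add T q2, T \lnot q3.
F ((\lnot q2 \to q2) \land (\lnot q1 \lor \lnot q3)): β-rule — branch into F (\lnot q2 \to q2)  //  F (\lnot q1 \lor \lnot q3).
  branch 1 (add F (\lnot q2 \to q2)):
    F (\lnot q2 \to q2): α-rule — add T \lnot q2, F q2.
    × closes — contains both q2 and \lnot q2.
  branch 2 (add F (\lnot q1 \lor \lnot q3)):
    F (\lnot q1 \lor \lnot q3): α-rule — add F \lnot q1, F \lnot q3.
    × closes — contains both q3 and \lnot q3.
All 2 branches close.
Every branch closed, so the premises entail the conclusion.

Yes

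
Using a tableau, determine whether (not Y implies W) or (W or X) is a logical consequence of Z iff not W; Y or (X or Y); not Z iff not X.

Initial set: {(Z iff not W); (Y or (X or Y)); (not Z iff not X); not ((not Y implies W) or (W or X))}.
not ((not Y implies W) or (W or X)): α-rule — add not (not Y implies W), not (W or X).
not (not Y implies W): α-rule — add not Y, not W.
not (W or X): α-rule — add not W, not X.
(Z iff not W): β-rule — branch into Z, not W  //  not Z, not not W.
  branch 1 (add Z, not W):
    (Y or (X or Y)): β-rule — branch into Y  //  (X or Y).
      branch 1.1 (add Y):
        × closes — contains both Y and not Y.
      branch 1.2 (add (X or Y)):
        (not Z iff not X): β-rule — branch into not Z, not X  //  not not Z, not not X.
          branch 1.2.1 (add not Z, not X):
            × closes — contains both Z and not Z.
          branch 1.2.2 (add not not Z, not not X):
            × closes — contains both X and not X.
  branch 2 (add not Z, not not W):
    × closes — contains both W and not W.
All 4 branches close.
Every branch closed, so the premises entail the conclusion.

Yes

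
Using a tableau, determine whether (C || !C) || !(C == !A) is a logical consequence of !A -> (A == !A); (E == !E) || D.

Yes

Initial set: {(!A -> (A == !A)); ((E == !E) || D); !((C || !C) || !(C == !A))}.
!((C || !C) || !(C == !A)): α-rule — add !(C || !C), !!(C == !A).
!(C || !C): α-rule — add !C, !!C.
× closes — contains both C and !C.
All 1 branch closes.
Every branch closed, so the premises entail the conclusion.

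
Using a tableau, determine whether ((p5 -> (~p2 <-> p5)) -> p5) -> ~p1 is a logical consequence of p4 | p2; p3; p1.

No

Initial set: {(p4 | p2); p3; p1; ~(((p5 -> (~p2 <-> p5)) -> p5) -> ~p1)}.
~(((p5 -> (~p2 <-> p5)) -> p5) -> ~p1): α-rule — add ((p5 -> (~p2 <-> p5)) -> p5), ~~p1.
(p4 | p2): β-rule — branch into p4  //  p2.
  branch 1 (add p4):
    ((p5 -> (~p2 <-> p5)) -> p5): β-rule — branch into ~(p5 -> (~p2 <-> p5))  //  p5.
      branch 1.1 (add ~(p5 -> (~p2 <-> p5))):
        ~(p5 -> (~p2 <-> p5)): α-rule — add p5, ~(~p2 <-> p5).
        ~(~p2 <-> p5): β-rule — branch into ~p2, ~p5  //  ~~p2, p5.
          branch 1.1.1 (add ~p2, ~p5):
            × closes — contains both p5 and ~p5.
          branch 1.1.2 (add ~~p2, p5):
            ○ open, literals {p1=T, p2=T, p3=T, p4=T, p5=T}.
      branch 1.2 (add p5):
        ○ open, literals {p1=T, p3=T, p4=T, p5=T}.
  branch 2 (add p2):
    ((p5 -> (~p2 <-> p5)) -> p5): β-rule — branch into ~(p5 -> (~p2 <-> p5))  //  p5.
      branch 2.1 (add ~(p5 -> (~p2 <-> p5))):
        ~(p5 -> (~p2 <-> p5)): α-rule — add p5, ~(~p2 <-> p5).
        ~(~p2 <-> p5): β-rule — branch into ~p2, ~p5  //  ~~p2, p5.
          branch 2.1.1 (add ~p2, ~p5):
            × closes — contains both p2 and ~p2.
          branch 2.1.2 (add ~~p2, p5):
            ○ open, literals {p1=T, p2=T, p3=T, p5=T}.
      branch 2.2 (add p5):
        ○ open, literals {p1=T, p2=T, p3=T, p5=T}.
2 branches closed, 4 open.
An open branch gives a countermodel: p1=T, p2=T, p3=T, p4=T, p5=T (unmentioned atoms arbitrary); the premises hold there but the conclusion fails.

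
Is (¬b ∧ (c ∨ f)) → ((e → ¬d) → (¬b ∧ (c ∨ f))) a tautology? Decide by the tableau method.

Assume the negation and expand:
Initial set: {¬((¬b ∧ (c ∨ f)) → ((e → ¬d) → (¬b ∧ (c ∨ f))))}.
¬((¬b ∧ (c ∨ f)) → ((e → ¬d) → (¬b ∧ (c ∨ f)))): α-rule — add (¬b ∧ (c ∨ f)), ¬((e → ¬d) → (¬b ∧ (c ∨ f))).
(¬b ∧ (c ∨ f)): α-rule — add ¬b, (c ∨ f).
¬((e → ¬d) → (¬b ∧ (c ∨ f))): α-rule — add (e → ¬d), ¬(¬b ∧ (c ∨ f)).
(c ∨ f): β-rule — branch into c  //  f.
  branch 1 (add c):
    (e → ¬d): β-rule — branch into ¬e  //  ¬d.
      branch 1.1 (add ¬e):
        ¬(¬b ∧ (c ∨ f)): β-rule — branch into ¬¬b  //  ¬(c ∨ f).
          branch 1.1.1 (add ¬¬b):
            × closes — contains both b and ¬b.
          branch 1.1.2 (add ¬(c ∨ f)):
            ¬(c ∨ f): α-rule — add ¬c, ¬f.
            × closes — contains both c and ¬c.
      branch 1.2 (add ¬d):
        ¬(¬b ∧ (c ∨ f)): β-rule — branch into ¬¬b  //  ¬(c ∨ f).
          branch 1.2.1 (add ¬¬b):
            × closes — contains both b and ¬b.
          branch 1.2.2 (add ¬(c ∨ f)):
            ¬(c ∨ f): α-rule — add ¬c, ¬f.
            × closes — contains both c and ¬c.
  branch 2 (add f):
    (e → ¬d): β-rule — branch into ¬e  //  ¬d.
      branch 2.1 (add ¬e):
        ¬(¬b ∧ (c ∨ f)): β-rule — branch into ¬¬b  //  ¬(c ∨ f).
          branch 2.1.1 (add ¬¬b):
            × closes — contains both b and ¬b.
          branch 2.1.2 (add ¬(c ∨ f)):
            ¬(c ∨ f): α-rule — add ¬c, ¬f.
            × closes — contains both f and ¬f.
      branch 2.2 (add ¬d):
        ¬(¬b ∧ (c ∨ f)): β-rule — branch into ¬¬b  //  ¬(c ∨ f).
          branch 2.2.1 (add ¬¬b):
            × closes — contains both b and ¬b.
          branch 2.2.2 (add ¬(c ∨ f)):
            ¬(c ∨ f): α-rule — add ¬c, ¬f.
            × closes — contains both f and ¬f.
All 8 branches close.
Every branch closed, so the negation is unsatisfiable and the formula is valid.

Valid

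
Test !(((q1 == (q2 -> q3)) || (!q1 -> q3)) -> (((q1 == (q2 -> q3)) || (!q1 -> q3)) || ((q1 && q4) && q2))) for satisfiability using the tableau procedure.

Initial set: {T !(((q1 == (q2 -> q3)) || (!q1 -> q3)) -> (((q1 == (q2 -> q3)) || (!q1 -> q3)) || ((q1 && q4) && q2)))}.
T !(((q1 == (q2 -> q3)) || (!q1 -> q3)) -> (((q1 == (q2 -> q3)) || (!q1 -> q3)) || ((q1 && q4) && q2))): α-rule — add T ((q1 == (q2 -> q3)) || (!q1 -> q3)), F (((q1 == (q2 -> q3)) || (!q1 -> q3)) || ((q1 && q4) && q2)).
F (((q1 == (q2 -> q3)) || (!q1 -> q3)) || ((q1 && q4) && q2)): α-rule — add F ((q1 == (q2 -> q3)) || (!q1 -> q3)), F ((q1 && q4) && q2).
F ((q1 == (q2 -> q3)) || (!q1 -> q3)): α-rule — add F (q1 == (q2 -> q3)), F (!q1 -> q3).
F (!q1 -> q3): α-rule — add T !q1, F q3.
T ((q1 == (q2 -> q3)) || (!q1 -> q3)): β-rule — branch into T (q1 == (q2 -> q3))  //  T (!q1 -> q3).
  branch 1 (add T (q1 == (q2 -> q3))):
    F ((q1 && q4) && q2): β-rule — branch into F (q1 && q4)  //  F q2.
      branch 1.1 (add F (q1 && q4)):
        F (q1 == (q2 -> q3)): β-rule — branch into T q1, F (q2 -> q3)  //  F q1, T (q2 -> q3).
          branch 1.1.1 (add T q1, F (q2 -> q3)):
            × closes — contains both q1 and !q1.
          branch 1.1.2 (add F q1, T (q2 -> q3)):
            T (q1 == (q2 -> q3)): β-rule — branch into T q1, T (q2 -> q3)  //  F q1, F (q2 -> q3).
              branch 1.1.2.1 (add T q1, T (q2 -> q3)):
                × closes — contains both q1 and !q1.
              branch 1.1.2.2 (add F q1, F (q2 -> q3)):
                F (q2 -> q3): α-rule — add T q2, F q3.
                F (q1 && q4): β-rule — branch into F q1  //  F q4.
                  branch 1.1.2.2.1 (add F q1):
                    T (q2 -> q3): β-rule — branch into F q2  //  T q3.
                      branch 1.1.2.2.1.1 (add F q2):
                        × closes — contains both q2 and !q2.
                      branch 1.1.2.2.1.2 (add T q3):
                        × closes — contains both q3 and !q3.
                  branch 1.1.2.2.2 (add F q4):
                    T (q2 -> q3): β-rule — branch into F q2  //  T q3.
                      branch 1.1.2.2.2.1 (add F q2):
                        × closes — contains both q2 and !q2.
                      branch 1.1.2.2.2.2 (add T q3):
                        × closes — contains both q3 and !q3.
      branch 1.2 (add F q2):
        F (q1 == (q2 -> q3)): β-rule — branch into T q1, F (q2 -> q3)  //  F q1, T (q2 -> q3).
          branch 1.2.1 (add T q1, F (q2 -> q3)):
            × closes — contains both q1 and !q1.
          branch 1.2.2 (add F q1, T (q2 -> q3)):
            T (q1 == (q2 -> q3)): β-rule — branch into T q1, T (q2 -> q3)  //  F q1, F (q2 -> q3).
              branch 1.2.2.1 (add T q1, T (q2 -> q3)):
                × closes — contains both q1 and !q1.
              branch 1.2.2.2 (add F q1, F (q2 -> q3)):
                F (q2 -> q3): α-rule — add T q2, F q3.
                × closes — contains both q2 and !q2.
  branch 2 (add T (!q1 -> q3)):
    F ((q1 && q4) && q2): β-rule — branch into F (q1 && q4)  //  F q2.
      branch 2.1 (add F (q1 && q4)):
        F (q1 == (q2 -> q3)): β-rule — branch into T q1, F (q2 -> q3)  //  F q1, T (q2 -> q3).
          branch 2.1.1 (add T q1, F (q2 -> q3)):
            × closes — contains both q1 and !q1.
          branch 2.1.2 (add F q1, T (q2 -> q3)):
            T (!q1 -> q3): β-rule — branch into F !q1  //  T q3.
              branch 2.1.2.1 (add F !q1):
                × closes — contains both q1 and !q1.
              branch 2.1.2.2 (add T q3):
                × closes — contains both q3 and !q3.
      branch 2.2 (add F q2):
        F (q1 == (q2 -> q3)): β-rule — branch into T q1, F (q2 -> q3)  //  F q1, T (q2 -> q3).
          branch 2.2.1 (add T q1, F (q2 -> q3)):
            × closes — contains both q1 and !q1.
          branch 2.2.2 (add F q1, T (q2 -> q3)):
            T (!q1 -> q3): β-rule — branch into F !q1  //  T q3.
              branch 2.2.2.1 (add F !q1):
                × closes — contains both q1 and !q1.
              branch 2.2.2.2 (add T q3):
                × closes — contains both q3 and !q3.
All 15 branches close.
Every branch closed; the formula is unsatisfiable.

Unsatisfiable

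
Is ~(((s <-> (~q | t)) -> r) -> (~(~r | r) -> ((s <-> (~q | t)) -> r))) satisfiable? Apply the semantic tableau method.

Unsatisfiable

Initial set: {T ~(((s <-> (~q | t)) -> r) -> (~(~r | r) -> ((s <-> (~q | t)) -> r)))}.
T ~(((s <-> (~q | t)) -> r) -> (~(~r | r) -> ((s <-> (~q | t)) -> r))): α-rule — add T ((s <-> (~q | t)) -> r), F (~(~r | r) -> ((s <-> (~q | t)) -> r)).
F (~(~r | r) -> ((s <-> (~q | t)) -> r)): α-rule — add T ~(~r | r), F ((s <-> (~q | t)) -> r).
T ~(~r | r): α-rule — add F ~r, F r.
× closes — contains both r and ~r.
All 1 branch closes.
Every branch closed; the formula is unsatisfiable.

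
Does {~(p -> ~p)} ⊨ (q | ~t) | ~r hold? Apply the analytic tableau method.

Initial set: {~(p -> ~p); ~((q | ~t) | ~r)}.
~(p -> ~p): α-rule — add p, ~~p.
~((q | ~t) | ~r): α-rule — add ~(q | ~t), ~~r.
~(q | ~t): α-rule — add ~q, ~~t.
○ open, literals {p=1, q=0, r=1, t=1}.
0 branches closed, 1 open.
An open branch gives a countermodel: p=1, q=0, r=1, t=1 (unmentioned atoms arbitrary); the premises hold there but the conclusion fails.

No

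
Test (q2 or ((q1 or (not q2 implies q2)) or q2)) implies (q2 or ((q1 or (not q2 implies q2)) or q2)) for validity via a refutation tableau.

Assume the negation and expand:
Initial set: {not ((q2 or ((q1 or (not q2 implies q2)) or q2)) implies (q2 or ((q1 or (not q2 implies q2)) or q2)))}.
not ((q2 or ((q1 or (not q2 implies q2)) or q2)) implies (q2 or ((q1 or (not q2 implies q2)) or q2))): α-rule — add (q2 or ((q1 or (not q2 implies q2)) or q2)), not (q2 or ((q1 or (not q2 implies q2)) or q2)).
not (q2 or ((q1 or (not q2 implies q2)) or q2)): α-rule — add not q2, not ((q1 or (not q2 implies q2)) or q2).
not ((q1 or (not q2 implies q2)) or q2): α-rule — add not (q1 or (not q2 implies q2)), not q2.
not (q1 or (not q2 implies q2)): α-rule — add not q1, not (not q2 implies q2).
not (not q2 implies q2): α-rule — add not q2, not q2.
(q2 or ((q1 or (not q2 implies q2)) or q2)): β-rule — branch into q2  //  ((q1 or (not q2 implies q2)) or q2).
  branch 1 (add q2):
    × closes — contains both q2 and not q2.
  branch 2 (add ((q1 or (not q2 implies q2)) or q2)):
    ((q1 or (not q2 implies q2)) or q2): β-rule — branch into (q1 or (not q2 implies q2))  //  q2.
      branch 2.1 (add (q1 or (not q2 implies q2))):
        (q1 or (not q2 implies q2)): β-rule — branch into q1  //  (not q2 implies q2).
          branch 2.1.1 (add q1):
            × closes — contains both q1 and not q1.
          branch 2.1.2 (add (not q2 implies q2)):
            (not q2 implies q2): β-rule — branch into not not q2  //  q2.
              branch 2.1.2.1 (add not not q2):
                × closes — contains both q2 and not q2.
              branch 2.1.2.2 (add q2):
                × closes — contains both q2 and not q2.
      branch 2.2 (add q2):
        × closes — contains both q2 and not q2.
All 5 branches close.
Every branch closed, so the negation is unsatisfiable and the formula is valid.

Valid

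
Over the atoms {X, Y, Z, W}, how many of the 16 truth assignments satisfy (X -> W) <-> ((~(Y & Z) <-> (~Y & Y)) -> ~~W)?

12

Initial set: {((X -> W) <-> ((~(Y & Z) <-> (~Y & Y)) -> ~~W))}.
((X -> W) <-> ((~(Y & Z) <-> (~Y & Y)) -> ~~W)): β-rule — branch into (X -> W), ((~(Y & Z) <-> (~Y & Y)) -> ~~W)  //  ~(X -> W), ~((~(Y & Z) <-> (~Y & Y)) -> ~~W).
  branch 1 (add (X -> W), ((~(Y & Z) <-> (~Y & Y)) -> ~~W)):
    (X -> W): β-rule — branch into ~X  //  W.
      branch 1.1 (add ~X):
        ((~(Y & Z) <-> (~Y & Y)) -> ~~W): β-rule — branch into ~(~(Y & Z) <-> (~Y & Y))  //  ~~W.
          branch 1.1.1 (add ~(~(Y & Z) <-> (~Y & Y))):
            ~(~(Y & Z) <-> (~Y & Y)): β-rule — branch into ~(Y & Z), ~(~Y & Y)  //  ~~(Y & Z), (~Y & Y).
              branch 1.1.1.1 (add ~(Y & Z), ~(~Y & Y)):
                ~(Y & Z): β-rule — branch into ~Y  //  ~Z.
                  branch 1.1.1.1.1 (add ~Y):
                    ~(~Y & Y): β-rule — branch into ~~Y  //  ~Y.
                      branch 1.1.1.1.1.1 (add ~~Y):
                        × closes — contains both Y and ~Y.
                      branch 1.1.1.1.1.2 (add ~Y):
                        ○ open, literals {X=0, Y=0}.
                  branch 1.1.1.1.2 (add ~Z):
                    ~(~Y & Y): β-rule — branch into ~~Y  //  ~Y.
                      branch 1.1.1.1.2.1 (add ~~Y):
                        ○ open, literals {X=0, Y=1, Z=0}.
                      branch 1.1.1.1.2.2 (add ~Y):
                        ○ open, literals {X=0, Y=0, Z=0}.
              branch 1.1.1.2 (add ~~(Y & Z), (~Y & Y)):
                ~~(Y & Z): α-rule — add Y, Z.
                (~Y & Y): α-rule — add ~Y, Y.
                × closes — contains both Y and ~Y.
          branch 1.1.2 (add ~~W):
            ~~W: drop double negation, giving W.
            ○ open, literals {W=1, X=0}.
      branch 1.2 (add W):
        ((~(Y & Z) <-> (~Y & Y)) -> ~~W): β-rule — branch into ~(~(Y & Z) <-> (~Y & Y))  //  ~~W.
          branch 1.2.1 (add ~(~(Y & Z) <-> (~Y & Y))):
            ~(~(Y & Z) <-> (~Y & Y)): β-rule — branch into ~(Y & Z), ~(~Y & Y)  //  ~~(Y & Z), (~Y & Y).
              branch 1.2.1.1 (add ~(Y & Z), ~(~Y & Y)):
                ~(Y & Z): β-rule — branch into ~Y  //  ~Z.
                  branch 1.2.1.1.1 (add ~Y):
                    ~(~Y & Y): β-rule — branch into ~~Y  //  ~Y.
                      branch 1.2.1.1.1.1 (add ~~Y):
                        × closes — contains both Y and ~Y.
                      branch 1.2.1.1.1.2 (add ~Y):
                        ○ open, literals {W=1, Y=0}.
                  branch 1.2.1.1.2 (add ~Z):
                    ~(~Y & Y): β-rule — branch into ~~Y  //  ~Y.
                      branch 1.2.1.1.2.1 (add ~~Y):
                        ○ open, literals {W=1, Y=1, Z=0}.
                      branch 1.2.1.1.2.2 (add ~Y):
                        ○ open, literals {W=1, Y=0, Z=0}.
              branch 1.2.1.2 (add ~~(Y & Z), (~Y & Y)):
                ~~(Y & Z): α-rule — add Y, Z.
                (~Y & Y): α-rule — add ~Y, Y.
                × closes — contains both Y and ~Y.
          branch 1.2.2 (add ~~W):
            ~~W: drop double negation, giving W.
            ○ open, literals {W=1}.
  branch 2 (add ~(X -> W), ~((~(Y & Z) <-> (~Y & Y)) -> ~~W)):
    ~(X -> W): α-rule — add X, ~W.
    ~((~(Y & Z) <-> (~Y & Y)) -> ~~W): α-rule — add (~(Y & Z) <-> (~Y & Y)), ~~~W.
    ~~~W: drop double negation, giving ~W.
    (~(Y & Z) <-> (~Y & Y)): β-rule — branch into ~(Y & Z), (~Y & Y)  //  ~~(Y & Z), ~(~Y & Y).
      branch 2.1 (add ~(Y & Z), (~Y & Y)):
        (~Y & Y): α-rule — add ~Y, Y.
        × closes — contains both Y and ~Y.
      branch 2.2 (add ~~(Y & Z), ~(~Y & Y)):
        ~~(Y & Z): α-rule — add Y, Z.
        ~(~Y & Y): β-rule — branch into ~~Y  //  ~Y.
          branch 2.2.1 (add ~~Y):
            ○ open, literals {W=0, X=1, Y=1, Z=1}.
          branch 2.2.2 (add ~Y):
            × closes — contains both Y and ~Y.
6 branches closed, 9 open.
Each open branch fixes some atoms; the unmentioned ones are free. Counting distinct full assignments: branch {X=0, Y=0} (Z, W) contributes 4 new; branch {X=0, Y=1, Z=0} (W) contributes 2 new; branch {X=0, Y=0, Z=0} (W) contributes 0 new; branch {W=1, X=0} (Y, Z) contributes 1 new; branch {W=1, Y=0} (X, Z) contributes 2 new; branch {W=1, Y=1, Z=0} (X) contributes 1 new; branch {W=1, Y=0, Z=0} (X) contributes 0 new; branch {W=1} (X, Y, Z) contributes 1 new; branch {W=0, X=1, Y=1, Z=1} (none free) contributes 1 new. Total: 12.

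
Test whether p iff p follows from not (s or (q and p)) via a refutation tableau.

Yes

Initial set: {T not (s or (q and p)); F (p iff p)}.
T not (s or (q and p)): α-rule — add F s, F (q and p).
F (p iff p): β-rule — branch into T p, F p  //  F p, T p.
  branch 1 (add T p, F p):
    × closes — contains both p and not p.
  branch 2 (add F p, T p):
    × closes — contains both p and not p.
All 2 branches close.
Every branch closed, so the premises entail the conclusion.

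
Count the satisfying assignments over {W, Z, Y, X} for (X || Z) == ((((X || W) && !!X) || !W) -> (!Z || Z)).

Initial set: {((X || Z) == ((((X || W) && !!X) || !W) -> (!Z || Z)))}.
((X || Z) == ((((X || W) && !!X) || !W) -> (!Z || Z))): β-rule — branch into (X || Z), ((((X || W) && !!X) || !W) -> (!Z || Z))  //  !(X || Z), !((((X || W) && !!X) || !W) -> (!Z || Z)).
  branch 1 (add (X || Z), ((((X || W) && !!X) || !W) -> (!Z || Z))):
    (X || Z): β-rule — branch into X  //  Z.
      branch 1.1 (add X):
        ((((X || W) && !!X) || !W) -> (!Z || Z)): β-rule — branch into !(((X || W) && !!X) || !W)  //  (!Z || Z).
          branch 1.1.1 (add !(((X || W) && !!X) || !W)):
            !(((X || W) && !!X) || !W): α-rule — add !((X || W) && !!X), !!W.
            !((X || W) && !!X): β-rule — branch into !(X || W)  //  !!!X.
              branch 1.1.1.1 (add !(X || W)):
                !(X || W): α-rule — add !X, !W.
                × closes — contains both X and !X.
              branch 1.1.1.2 (add !!!X):
                !!!X: drop double negation, giving !X.
                × closes — contains both X and !X.
          branch 1.1.2 (add (!Z || Z)):
            (!Z || Z): β-rule — branch into !Z  //  Z.
              branch 1.1.2.1 (add !Z):
                ○ open, literals {X=T, Z=F}.
              branch 1.1.2.2 (add Z):
                ○ open, literals {X=T, Z=T}.
      branch 1.2 (add Z):
        ((((X || W) && !!X) || !W) -> (!Z || Z)): β-rule — branch into !(((X || W) && !!X) || !W)  //  (!Z || Z).
          branch 1.2.1 (add !(((X || W) && !!X) || !W)):
            !(((X || W) && !!X) || !W): α-rule — add !((X || W) && !!X), !!W.
            !((X || W) && !!X): β-rule — branch into !(X || W)  //  !!!X.
              branch 1.2.1.1 (add !(X || W)):
                !(X || W): α-rule — add !X, !W.
                × closes — contains both W and !W.
              branch 1.2.1.2 (add !!!X):
                !!!X: drop double negation, giving !X.
                ○ open, literals {W=T, X=F, Z=T}.
          branch 1.2.2 (add (!Z || Z)):
            (!Z || Z): β-rule — branch into !Z  //  Z.
              branch 1.2.2.1 (add !Z):
                × closes — contains both Z and !Z.
              branch 1.2.2.2 (add Z):
                ○ open, literals {Z=T}.
  branch 2 (add !(X || Z), !((((X || W) && !!X) || !W) -> (!Z || Z))):
    !(X || Z): α-rule — add !X, !Z.
    !((((X || W) && !!X) || !W) -> (!Z || Z)): α-rule — add (((X || W) && !!X) || !W), !(!Z || Z).
    !(!Z || Z): α-rule — add !!Z, !Z.
    × closes — contains both Z and !Z.
5 branches closed, 4 open.
Each open branch fixes some atoms; the unmentioned ones are free. Counting distinct full assignments: branch {X=T, Z=F} (W, Y) contributes 4 new; branch {X=T, Z=T} (W, Y) contributes 4 new; branch {W=T, X=F, Z=T} (Y) contributes 2 new; branch {Z=T} (W, Y, X) contributes 2 new. Total: 12.

12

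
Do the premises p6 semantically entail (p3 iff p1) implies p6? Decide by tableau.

Yes

Initial set: {T p6; F ((p3 iff p1) implies p6)}.
F ((p3 iff p1) implies p6): α-rule — add T (p3 iff p1), F p6.
× closes — contains both p6 and not p6.
All 1 branch closes.
Every branch closed, so the premises entail the conclusion.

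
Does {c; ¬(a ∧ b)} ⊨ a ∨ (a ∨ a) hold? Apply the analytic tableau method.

No

Initial set: {c; ¬(a ∧ b); ¬(a ∨ (a ∨ a))}.
¬(a ∨ (a ∨ a)): α-rule — add ¬a, ¬(a ∨ a).
¬(a ∨ a): α-rule — add ¬a, ¬a.
¬(a ∧ b): β-rule — branch into ¬a  //  ¬b.
  branch 1 (add ¬a):
    ○ open, literals {a=0, c=1}.
  branch 2 (add ¬b):
    ○ open, literals {a=0, b=0, c=1}.
0 branches closed, 2 open.
An open branch gives a countermodel: a=0, c=1 (unmentioned atoms arbitrary); the premises hold there but the conclusion fails.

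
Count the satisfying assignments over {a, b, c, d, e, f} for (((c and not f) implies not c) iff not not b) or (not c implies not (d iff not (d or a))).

Initial set: {T ((((c and not f) implies not c) iff not not b) or (not c implies not (d iff not (d or a))))}.
T ((((c and not f) implies not c) iff not not b) or (not c implies not (d iff not (d or a)))): β-rule — branch into T (((c and not f) implies not c) iff not not b)  //  T (not c implies not (d iff not (d or a))).
  branch 1 (add T (((c and not f) implies not c) iff not not b)):
    T (((c and not f) implies not c) iff not not b): β-rule — branch into T ((c and not f) implies not c), T not not b  //  F ((c and not f) implies not c), F not not b.
      branch 1.1 (add T ((c and not f) implies not c), T not not b):
        T not not b: drop double negation, giving T b.
        T ((c and not f) implies not c): β-rule — branch into F (c and not f)  //  T not c.
          branch 1.1.1 (add F (c and not f)):
            F (c and not f): β-rule — branch into F c  //  F not f.
              branch 1.1.1.1 (add F c):
                ○ open, literals {b=1, c=0}.
              branch 1.1.1.2 (add F not f):
                ○ open, literals {b=1, f=1}.
          branch 1.1.2 (add T not c):
            ○ open, literals {b=1, c=0}.
      branch 1.2 (add F ((c and not f) implies not c), F not not b):
        F ((c and not f) implies not c): α-rule — add T (c and not f), F not c.
        F not not b: drop double negation, giving F b.
        T (c and not f): α-rule — add T c, T not f.
        ○ open, literals {b=0, c=1, f=0}.
  branch 2 (add T (not c implies not (d iff not (d or a)))):
    T (not c implies not (d iff not (d or a))): β-rule — branch into F not c  //  T not (d iff not (d or a)).
      branch 2.1 (add F not c):
        ○ open, literals {c=1}.
      branch 2.2 (add T not (d iff not (d or a))):
        T not (d iff not (d or a)): β-rule — branch into T d, F not (d or a)  //  F d, T not (d or a).
          branch 2.2.1 (add T d, F not (d or a)):
            F not (d or a): β-rule — branch into T d  //  T a.
              branch 2.2.1.1 (add T d):
                ○ open, literals {d=1}.
              branch 2.2.1.2 (add T a):
                ○ open, literals {a=1, d=1}.
          branch 2.2.2 (add F d, T not (d or a)):
            T not (d or a): α-rule — add F d, F a.
            ○ open, literals {a=0, d=0}.
0 branches closed, 8 open.
Each open branch fixes some atoms; the unmentioned ones are free. Counting distinct full assignments: branch {b=1, c=0} (a, d, e, f) contributes 16 new; branch {b=1, f=1} (a, c, d, e) contributes 8 new; branch {b=1, c=0} (a, d, e, f) contributes 0 new; branch {b=0, c=1, f=0} (a, d, e) contributes 8 new; branch {c=1} (a, b, d, e, f) contributes 16 new; branch {d=1} (a, b, c, e, f) contributes 8 new; branch {a=1, d=1} (b, c, e, f) contributes 0 new; branch {a=0, d=0} (b, c, e, f) contributes 4 new. Total: 60.

60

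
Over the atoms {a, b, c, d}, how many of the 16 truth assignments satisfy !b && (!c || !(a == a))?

Initial set: {(!b && (!c || !(a == a)))}.
(!b && (!c || !(a == a))): α-rule — add !b, (!c || !(a == a)).
(!c || !(a == a)): β-rule — branch into !c  //  !(a == a).
  branch 1 (add !c):
    ○ open, literals {b=0, c=0}.
  branch 2 (add !(a == a)):
    !(a == a): β-rule — branch into a, !a  //  !a, a.
      branch 2.1 (add a, !a):
        × closes — contains both a and !a.
      branch 2.2 (add !a, a):
        × closes — contains both a and !a.
2 branches closed, 1 open.
Each open branch fixes some atoms; the unmentioned ones are free. Counting distinct full assignments: branch {b=0, c=0} (a, d) contributes 4 new. Total: 4.

4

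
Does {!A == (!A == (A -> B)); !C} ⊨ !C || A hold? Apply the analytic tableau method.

Yes

Initial set: {(!A == (!A == (A -> B))); !C; !(!C || A)}.
!(!C || A): α-rule — add !!C, !A.
× closes — contains both C and !C.
All 1 branch closes.
Every branch closed, so the premises entail the conclusion.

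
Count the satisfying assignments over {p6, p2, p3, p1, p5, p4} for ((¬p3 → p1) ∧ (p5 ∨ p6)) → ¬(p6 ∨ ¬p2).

Initial set: {(((¬p3 → p1) ∧ (p5 ∨ p6)) → ¬(p6 ∨ ¬p2))}.
(((¬p3 → p1) ∧ (p5 ∨ p6)) → ¬(p6 ∨ ¬p2)): β-rule — branch into ¬((¬p3 → p1) ∧ (p5 ∨ p6))  //  ¬(p6 ∨ ¬p2).
  branch 1 (add ¬((¬p3 → p1) ∧ (p5 ∨ p6))):
    ¬((¬p3 → p1) ∧ (p5 ∨ p6)): β-rule — branch into ¬(¬p3 → p1)  //  ¬(p5 ∨ p6).
      branch 1.1 (add ¬(¬p3 → p1)):
        ¬(¬p3 → p1): α-rule — add ¬p3, ¬p1.
        ○ open, literals {p1=false, p3=false}.
      branch 1.2 (add ¬(p5 ∨ p6)):
        ¬(p5 ∨ p6): α-rule — add ¬p5, ¬p6.
        ○ open, literals {p5=false, p6=false}.
  branch 2 (add ¬(p6 ∨ ¬p2)):
    ¬(p6 ∨ ¬p2): α-rule — add ¬p6, ¬¬p2.
    ○ open, literals {p2=true, p6=false}.
0 branches closed, 3 open.
Each open branch fixes some atoms; the unmentioned ones are free. Counting distinct full assignments: branch {p1=false, p3=false} (p6, p2, p5, p4) contributes 16 new; branch {p5=false, p6=false} (p2, p3, p1, p4) contributes 12 new; branch {p2=true, p6=false} (p3, p1, p5, p4) contributes 6 new. Total: 34.

34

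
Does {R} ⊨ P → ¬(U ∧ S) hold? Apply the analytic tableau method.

Initial set: {R; ¬(P → ¬(U ∧ S))}.
¬(P → ¬(U ∧ S)): α-rule — add P, ¬¬(U ∧ S).
¬¬(U ∧ S): α-rule — add U, S.
○ open, literals {P=1, R=1, S=1, U=1}.
0 branches closed, 1 open.
An open branch gives a countermodel: P=1, R=1, S=1, U=1 (unmentioned atoms arbitrary); the premises hold there but the conclusion fails.

No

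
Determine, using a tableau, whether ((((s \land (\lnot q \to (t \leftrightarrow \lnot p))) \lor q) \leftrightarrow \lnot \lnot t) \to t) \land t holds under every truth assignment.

Assume the negation and expand:
Initial set: {F (((((s \land (\lnot q \to (t \leftrightarrow \lnot p))) \lor q) \leftrightarrow \lnot \lnot t) \to t) \land t)}.
F (((((s \land (\lnot q \to (t \leftrightarrow \lnot p))) \lor q) \leftrightarrow \lnot \lnot t) \to t) \land t): β-rule — branch into F ((((s \land (\lnot q \to (t \leftrightarrow \lnot p))) \lor q) \leftrightarrow \lnot \lnot t) \to t)  //  F t.
  branch 1 (add F ((((s \land (\lnot q \to (t \leftrightarrow \lnot p))) \lor q) \leftrightarrow \lnot \lnot t) \to t)):
    F ((((s \land (\lnot q \to (t \leftrightarrow \lnot p))) \lor q) \leftrightarrow \lnot \lnot t) \to t): α-rule — add T (((s \land (\lnot q \to (t \leftrightarrow \lnot p))) \lor q) \leftrightarrow \lnot \lnot t), F t.
    T (((s \land (\lnot q \to (t \leftrightarrow \lnot p))) \lor q) \leftrightarrow \lnot \lnot t): β-rule — branch into T ((s \land (\lnot q \to (t \leftrightarrow \lnot p))) \lor q), T \lnot \lnot t  //  F ((s \land (\lnot q \to (t \leftrightarrow \lnot p))) \lor q), F \lnot \lnot t.
      branch 1.1 (add T ((s \land (\lnot q \to (t \leftrightarrow \lnot p))) \lor q), T \lnot \lnot t):
        T \lnot \lnot t: drop double negation, giving T t.
        × closes — contains both t and \lnot t.
      branch 1.2 (add F ((s \land (\lnot q \to (t \leftrightarrow \lnot p))) \lor q), F \lnot \lnot t):
        F ((s \land (\lnot q \to (t \leftrightarrow \lnot p))) \lor q): α-rule — add F (s \land (\lnot q \to (t \leftrightarrow \lnot p))), F q.
        F \lnot \lnot t: drop double negation, giving F t.
        F (s \land (\lnot q \to (t \leftrightarrow \lnot p))): β-rule — branch into F s  //  F (\lnot q \to (t \leftrightarrow \lnot p)).
          branch 1.2.1 (add F s):
            ○ open, literals {q=F, s=F, t=F}.
          branch 1.2.2 (add F (\lnot q \to (t \leftrightarrow \lnot p))):
            F (\lnot q \to (t \leftrightarrow \lnot p)): α-rule — add T \lnot q, F (t \leftrightarrow \lnot p).
            F (t \leftrightarrow \lnot p): β-rule — branch into T t, F \lnot p  //  F t, T \lnot p.
              branch 1.2.2.1 (add T t, F \lnot p):
                × closes — contains both t and \lnot t.
              branch 1.2.2.2 (add F t, T \lnot p):
                ○ open, literals {p=F, q=F, t=F}.
  branch 2 (add F t):
    ○ open, literals {t=F}.
2 branches closed, 3 open.
An open branch gives a countermodel: q=F, s=F, t=F (unmentioned atoms arbitrary); under it the original formula is false.

Not valid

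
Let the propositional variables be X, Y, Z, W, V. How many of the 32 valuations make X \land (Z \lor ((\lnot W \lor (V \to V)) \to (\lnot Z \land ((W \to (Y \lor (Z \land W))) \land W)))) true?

Initial set: {T (X \land (Z \lor ((\lnot W \lor (V \to V)) \to (\lnot Z \land ((W \to (Y \lor (Z \land W))) \land W)))))}.
T (X \land (Z \lor ((\lnot W \lor (V \to V)) \to (\lnot Z \land ((W \to (Y \lor (Z \land W))) \land W))))): α-rule — add T X, T (Z \lor ((\lnot W \lor (V \to V)) \to (\lnot Z \land ((W \to (Y \lor (Z \land W))) \land W)))).
T (Z \lor ((\lnot W \lor (V \to V)) \to (\lnot Z \land ((W \to (Y \lor (Z \land W))) \land W)))): β-rule — branch into T Z  //  T ((\lnot W \lor (V \to V)) \to (\lnot Z \land ((W \to (Y \lor (Z \land W))) \land W))).
  branch 1 (add T Z):
    ○ open, literals {X=T, Z=T}.
  branch 2 (add T ((\lnot W \lor (V \to V)) \to (\lnot Z \land ((W \to (Y \lor (Z \land W))) \land W)))):
    T ((\lnot W \lor (V \to V)) \to (\lnot Z \land ((W \to (Y \lor (Z \land W))) \land W))): β-rule — branch into F (\lnot W \lor (V \to V))  //  T (\lnot Z \land ((W \to (Y \lor (Z \land W))) \land W)).
      branch 2.1 (add F (\lnot W \lor (V \to V))):
        F (\lnot W \lor (V \to V)): α-rule — add F \lnot W, F (V \to V).
        F (V \to V): α-rule — add T V, F V.
        × closes — contains both V and \lnot V.
      branch 2.2 (add T (\lnot Z \land ((W \to (Y \lor (Z \land W))) \land W))):
        T (\lnot Z \land ((W \to (Y \lor (Z \land W))) \land W)): α-rule — add T \lnot Z, T ((W \to (Y \lor (Z \land W))) \land W).
        T ((W \to (Y \lor (Z \land W))) \land W): α-rule — add T (W \to (Y \lor (Z \land W))), T W.
        T (W \to (Y \lor (Z \land W))): β-rule — branch into F W  //  T (Y \lor (Z \land W)).
          branch 2.2.1 (add F W):
            × closes — contains both W and \lnot W.
          branch 2.2.2 (add T (Y \lor (Z \land W))):
            T (Y \lor (Z \land W)): β-rule — branch into T Y  //  T (Z \land W).
              branch 2.2.2.1 (add T Y):
                ○ open, literals {W=T, X=T, Y=T, Z=F}.
              branch 2.2.2.2 (add T (Z \land W)):
                T (Z \land W): α-rule — add T Z, T W.
                × closes — contains both Z and \lnot Z.
3 branches closed, 2 open.
Each open branch fixes some atoms; the unmentioned ones are free. Counting distinct full assignments: branch {X=T, Z=T} (Y, W, V) contributes 8 new; branch {W=T, X=T, Y=T, Z=F} (V) contributes 2 new. Total: 10.

10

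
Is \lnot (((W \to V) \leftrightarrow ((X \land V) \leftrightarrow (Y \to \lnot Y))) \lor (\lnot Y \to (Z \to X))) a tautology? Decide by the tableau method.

Not valid

Assume the negation and expand:
Initial set: {\lnot \lnot (((W \to V) \leftrightarrow ((X \land V) \leftrightarrow (Y \to \lnot Y))) \lor (\lnot Y \to (Z \to X)))}.
\lnot \lnot (((W \to V) \leftrightarrow ((X \land V) \leftrightarrow (Y \to \lnot Y))) \lor (\lnot Y \to (Z \to X))): β-rule — branch into ((W \to V) \leftrightarrow ((X \land V) \leftrightarrow (Y \to \lnot Y)))  //  (\lnot Y \to (Z \to X)).
  branch 1 (add ((W \to V) \leftrightarrow ((X \land V) \leftrightarrow (Y \to \lnot Y)))):
    ((W \to V) \leftrightarrow ((X \land V) \leftrightarrow (Y \to \lnot Y))): β-rule — branch into (W \to V), ((X \land V) \leftrightarrow (Y \to \lnot Y))  //  \lnot (W \to V), \lnot ((X \land V) \leftrightarrow (Y \to \lnot Y)).
      branch 1.1 (add (W \to V), ((X \land V) \leftrightarrow (Y \to \lnot Y))):
        (W \to V): β-rule — branch into \lnot W  //  V.
          branch 1.1.1 (add \lnot W):
            ((X \land V) \leftrightarrow (Y \to \lnot Y)): β-rule — branch into (X \land V), (Y \to \lnot Y)  //  \lnot (X \land V), \lnot (Y \to \lnot Y).
              branch 1.1.1.1 (add (X \land V), (Y \to \lnot Y)):
                (X \land V): α-rule — add X, V.
                (Y \to \lnot Y): β-rule — branch into \lnot Y  //  \lnot Y.
                  branch 1.1.1.1.1 (add \lnot Y):
                    ○ open, literals {V=T, W=F, X=T, Y=F}.
                  branch 1.1.1.1.2 (add \lnot Y):
                    ○ open, literals {V=T, W=F, X=T, Y=F}.
              branch 1.1.1.2 (add \lnot (X \land V), \lnot (Y \to \lnot Y)):
                \lnot (Y \to \lnot Y): α-rule — add Y, \lnot \lnot Y.
                \lnot (X \land V): β-rule — branch into \lnot X  //  \lnot V.
                  branch 1.1.1.2.1 (add \lnot X):
                    ○ open, literals {W=F, X=F, Y=T}.
                  branch 1.1.1.2.2 (add \lnot V):
                    ○ open, literals {V=F, W=F, Y=T}.
          branch 1.1.2 (add V):
            ((X \land V) \leftrightarrow (Y \to \lnot Y)): β-rule — branch into (X \land V), (Y \to \lnot Y)  //  \lnot (X \land V), \lnot (Y \to \lnot Y).
              branch 1.1.2.1 (add (X \land V), (Y \to \lnot Y)):
                (X \land V): α-rule — add X, V.
                (Y \to \lnot Y): β-rule — branch into \lnot Y  //  \lnot Y.
                  branch 1.1.2.1.1 (add \lnot Y):
                    ○ open, literals {V=T, X=T, Y=F}.
                  branch 1.1.2.1.2 (add \lnot Y):
                    ○ open, literals {V=T, X=T, Y=F}.
              branch 1.1.2.2 (add \lnot (X \land V), \lnot (Y \to \lnot Y)):
                \lnot (Y \to \lnot Y): α-rule — add Y, \lnot \lnot Y.
                \lnot (X \land V): β-rule — branch into \lnot X  //  \lnot V.
                  branch 1.1.2.2.1 (add \lnot X):
                    ○ open, literals {V=T, X=F, Y=T}.
                  branch 1.1.2.2.2 (add \lnot V):
                    × closes — contains both V and \lnot V.
      branch 1.2 (add \lnot (W \to V), \lnot ((X \land V) \leftrightarrow (Y \to \lnot Y))):
        \lnot (W \to V): α-rule — add W, \lnot V.
        \lnot ((X \land V) \leftrightarrow (Y \to \lnot Y)): β-rule — branch into (X \land V), \lnot (Y \to \lnot Y)  //  \lnot (X \land V), (Y \to \lnot Y).
          branch 1.2.1 (add (X \land V), \lnot (Y \to \lnot Y)):
            (X \land V): α-rule — add X, V.
            × closes — contains both V and \lnot V.
          branch 1.2.2 (add \lnot (X \land V), (Y \to \lnot Y)):
            \lnot (X \land V): β-rule — branch into \lnot X  //  \lnot V.
              branch 1.2.2.1 (add \lnot X):
                (Y \to \lnot Y): β-rule — branch into \lnot Y  //  \lnot Y.
                  branch 1.2.2.1.1 (add \lnot Y):
                    ○ open, literals {V=F, W=T, X=F, Y=F}.
                  branch 1.2.2.1.2 (add \lnot Y):
                    ○ open, literals {V=F, W=T, X=F, Y=F}.
              branch 1.2.2.2 (add \lnot V):
                (Y \to \lnot Y): β-rule — branch into \lnot Y  //  \lnot Y.
                  branch 1.2.2.2.1 (add \lnot Y):
                    ○ open, literals {V=F, W=T, Y=F}.
                  branch 1.2.2.2.2 (add \lnot Y):
                    ○ open, literals {V=F, W=T, Y=F}.
  branch 2 (add (\lnot Y \to (Z \to X))):
    (\lnot Y \to (Z \to X)): β-rule — branch into \lnot \lnot Y  //  (Z \to X).
      branch 2.1 (add \lnot \lnot Y):
        ○ open, literals {Y=T}.
      branch 2.2 (add (Z \to X)):
        (Z \to X): β-rule — branch into \lnot Z  //  X.
          branch 2.2.1 (add \lnot Z):
            ○ open, literals {Z=F}.
          branch 2.2.2 (add X):
            ○ open, literals {X=T}.
2 branches closed, 14 open.
An open branch gives a countermodel: V=T, W=F, X=T, Y=F (unmentioned atoms arbitrary); under it the original formula is false.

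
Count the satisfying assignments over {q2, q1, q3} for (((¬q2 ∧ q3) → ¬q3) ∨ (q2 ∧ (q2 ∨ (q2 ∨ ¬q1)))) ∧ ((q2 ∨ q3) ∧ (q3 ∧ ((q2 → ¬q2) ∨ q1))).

1

Initial set: {T ((((¬q2 ∧ q3) → ¬q3) ∨ (q2 ∧ (q2 ∨ (q2 ∨ ¬q1)))) ∧ ((q2 ∨ q3) ∧ (q3 ∧ ((q2 → ¬q2) ∨ q1))))}.
T ((((¬q2 ∧ q3) → ¬q3) ∨ (q2 ∧ (q2 ∨ (q2 ∨ ¬q1)))) ∧ ((q2 ∨ q3) ∧ (q3 ∧ ((q2 → ¬q2) ∨ q1)))): α-rule — add T (((¬q2 ∧ q3) → ¬q3) ∨ (q2 ∧ (q2 ∨ (q2 ∨ ¬q1)))), T ((q2 ∨ q3) ∧ (q3 ∧ ((q2 → ¬q2) ∨ q1))).
T ((q2 ∨ q3) ∧ (q3 ∧ ((q2 → ¬q2) ∨ q1))): α-rule — add T (q2 ∨ q3), T (q3 ∧ ((q2 → ¬q2) ∨ q1)).
T (q3 ∧ ((q2 → ¬q2) ∨ q1)): α-rule — add T q3, T ((q2 → ¬q2) ∨ q1).
T (((¬q2 ∧ q3) → ¬q3) ∨ (q2 ∧ (q2 ∨ (q2 ∨ ¬q1)))): β-rule — branch into T ((¬q2 ∧ q3) → ¬q3)  //  T (q2 ∧ (q2 ∨ (q2 ∨ ¬q1))).
  branch 1 (add T ((¬q2 ∧ q3) → ¬q3)):
    T (q2 ∨ q3): β-rule — branch into T q2  //  T q3.
      branch 1.1 (add T q2):
        T ((q2 → ¬q2) ∨ q1): β-rule — branch into T (q2 → ¬q2)  //  T q1.
          branch 1.1.1 (add T (q2 → ¬q2)):
            T ((¬q2 ∧ q3) → ¬q3): β-rule — branch into F (¬q2 ∧ q3)  //  T ¬q3.
              branch 1.1.1.1 (add F (¬q2 ∧ q3)):
                T (q2 → ¬q2): β-rule — branch into F q2  //  T ¬q2.
                  branch 1.1.1.1.1 (add F q2):
                    × closes — contains both q2 and ¬q2.
                  branch 1.1.1.1.2 (add T ¬q2):
                    × closes — contains both q2 and ¬q2.
              branch 1.1.1.2 (add T ¬q3):
                × closes — contains both q3 and ¬q3.
          branch 1.1.2 (add T q1):
            T ((¬q2 ∧ q3) → ¬q3): β-rule — branch into F (¬q2 ∧ q3)  //  T ¬q3.
              branch 1.1.2.1 (add F (¬q2 ∧ q3)):
                F (¬q2 ∧ q3): β-rule — branch into F ¬q2  //  F q3.
                  branch 1.1.2.1.1 (add F ¬q2):
                    ○ open, literals {q1=true, q2=true, q3=true}.
                  branch 1.1.2.1.2 (add F q3):
                    × closes — contains both q3 and ¬q3.
              branch 1.1.2.2 (add T ¬q3):
                × closes — contains both q3 and ¬q3.
      branch 1.2 (add T q3):
        T ((q2 → ¬q2) ∨ q1): β-rule — branch into T (q2 → ¬q2)  //  T q1.
          branch 1.2.1 (add T (q2 → ¬q2)):
            T ((¬q2 ∧ q3) → ¬q3): β-rule — branch into F (¬q2 ∧ q3)  //  T ¬q3.
              branch 1.2.1.1 (add F (¬q2 ∧ q3)):
                T (q2 → ¬q2): β-rule — branch into F q2  //  T ¬q2.
                  branch 1.2.1.1.1 (add F q2):
                    F (¬q2 ∧ q3): β-rule — branch into F ¬q2  //  F q3.
                      branch 1.2.1.1.1.1 (add F ¬q2):
                        × closes — contains both q2 and ¬q2.
                      branch 1.2.1.1.1.2 (add F q3):
                        × closes — contains both q3 and ¬q3.
                  branch 1.2.1.1.2 (add T ¬q2):
                    F (¬q2 ∧ q3): β-rule — branch into F ¬q2  //  F q3.
                      branch 1.2.1.1.2.1 (add F ¬q2):
                        × closes — contains both q2 and ¬q2.
                      branch 1.2.1.1.2.2 (add F q3):
                        × closes — contains both q3 and ¬q3.
              branch 1.2.1.2 (add T ¬q3):
                × closes — contains both q3 and ¬q3.
          branch 1.2.2 (add T q1):
            T ((¬q2 ∧ q3) → ¬q3): β-rule — branch into F (¬q2 ∧ q3)  //  T ¬q3.
              branch 1.2.2.1 (add F (¬q2 ∧ q3)):
                F (¬q2 ∧ q3): β-rule — branch into F ¬q2  //  F q3.
                  branch 1.2.2.1.1 (add F ¬q2):
                    ○ open, literals {q1=true, q2=true, q3=true}.
                  branch 1.2.2.1.2 (add F q3):
                    × closes — contains both q3 and ¬q3.
              branch 1.2.2.2 (add T ¬q3):
                × closes — contains both q3 and ¬q3.
  branch 2 (add T (q2 ∧ (q2 ∨ (q2 ∨ ¬q1)))):
    T (q2 ∧ (q2 ∨ (q2 ∨ ¬q1))): α-rule — add T q2, T (q2 ∨ (q2 ∨ ¬q1)).
    T (q2 ∨ q3): β-rule — branch into T q2  //  T q3.
      branch 2.1 (add T q2):
        T ((q2 → ¬q2) ∨ q1): β-rule — branch into T (q2 → ¬q2)  //  T q1.
          branch 2.1.1 (add T (q2 → ¬q2)):
            T (q2 ∨ (q2 ∨ ¬q1)): β-rule — branch into T q2  //  T (q2 ∨ ¬q1).
              branch 2.1.1.1 (add T q2):
                T (q2 → ¬q2): β-rule — branch into F q2  //  T ¬q2.
                  branch 2.1.1.1.1 (add F q2):
                    × closes — contains both q2 and ¬q2.
                  branch 2.1.1.1.2 (add T ¬q2):
                    × closes — contains both q2 and ¬q2.
              branch 2.1.1.2 (add T (q2 ∨ ¬q1)):
                T (q2 → ¬q2): β-rule — branch into F q2  //  T ¬q2.
                  branch 2.1.1.2.1 (add F q2):
                    × closes — contains both q2 and ¬q2.
                  branch 2.1.1.2.2 (add T ¬q2):
                    × closes — contains both q2 and ¬q2.
          branch 2.1.2 (add T q1):
            T (q2 ∨ (q2 ∨ ¬q1)): β-rule — branch into T q2  //  T (q2 ∨ ¬q1).
              branch 2.1.2.1 (add T q2):
                ○ open, literals {q1=true, q2=true, q3=true}.
              branch 2.1.2.2 (add T (q2 ∨ ¬q1)):
                T (q2 ∨ ¬q1): β-rule — branch into T q2  //  T ¬q1.
                  branch 2.1.2.2.1 (add T q2):
                    ○ open, literals {q1=true, q2=true, q3=true}.
                  branch 2.1.2.2.2 (add T ¬q1):
                    × closes — contains both q1 and ¬q1.
      branch 2.2 (add T q3):
        T ((q2 → ¬q2) ∨ q1): β-rule — branch into T (q2 → ¬q2)  //  T q1.
          branch 2.2.1 (add T (q2 → ¬q2)):
            T (q2 ∨ (q2 ∨ ¬q1)): β-rule — branch into T q2  //  T (q2 ∨ ¬q1).
              branch 2.2.1.1 (add T q2):
                T (q2 → ¬q2): β-rule — branch into F q2  //  T ¬q2.
                  branch 2.2.1.1.1 (add F q2):
                    × closes — contains both q2 and ¬q2.
                  branch 2.2.1.1.2 (add T ¬q2):
                    × closes — contains both q2 and ¬q2.
              branch 2.2.1.2 (add T (q2 ∨ ¬q1)):
                T (q2 → ¬q2): β-rule — branch into F q2  //  T ¬q2.
                  branch 2.2.1.2.1 (add F q2):
                    × closes — contains both q2 and ¬q2.
                  branch 2.2.1.2.2 (add T ¬q2):
                    × closes — contains both q2 and ¬q2.
          branch 2.2.2 (add T q1):
            T (q2 ∨ (q2 ∨ ¬q1)): β-rule — branch into T q2  //  T (q2 ∨ ¬q1).
              branch 2.2.2.1 (add T q2):
                ○ open, literals {q1=true, q2=true, q3=true}.
              branch 2.2.2.2 (add T (q2 ∨ ¬q1)):
                T (q2 ∨ ¬q1): β-rule — branch into T q2  //  T ¬q1.
                  branch 2.2.2.2.1 (add T q2):
                    ○ open, literals {q1=true, q2=true, q3=true}.
                  branch 2.2.2.2.2 (add T ¬q1):
                    × closes — contains both q1 and ¬q1.
22 branches closed, 6 open.
Each open branch fixes some atoms; the unmentioned ones are free. Counting distinct full assignments: branch {q1=true, q2=true, q3=true} (none free) contributes 1 new; branch {q1=true, q2=true, q3=true} (none free) contributes 0 new; branch {q1=true, q2=true, q3=true} (none free) contributes 0 new; branch {q1=true, q2=true, q3=true} (none free) contributes 0 new; branch {q1=true, q2=true, q3=true} (none free) contributes 0 new; branch {q1=true, q2=true, q3=true} (none free) contributes 0 new. Total: 1.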